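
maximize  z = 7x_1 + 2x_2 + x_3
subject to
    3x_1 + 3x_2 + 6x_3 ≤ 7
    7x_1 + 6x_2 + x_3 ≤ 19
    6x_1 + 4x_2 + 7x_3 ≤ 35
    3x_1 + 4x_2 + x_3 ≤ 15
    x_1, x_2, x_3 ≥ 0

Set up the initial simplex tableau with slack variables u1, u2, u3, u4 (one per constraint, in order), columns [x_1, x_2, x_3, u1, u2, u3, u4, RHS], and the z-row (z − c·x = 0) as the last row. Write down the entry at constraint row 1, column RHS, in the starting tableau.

7

The RHS of constraint 1 is b_1 = 7.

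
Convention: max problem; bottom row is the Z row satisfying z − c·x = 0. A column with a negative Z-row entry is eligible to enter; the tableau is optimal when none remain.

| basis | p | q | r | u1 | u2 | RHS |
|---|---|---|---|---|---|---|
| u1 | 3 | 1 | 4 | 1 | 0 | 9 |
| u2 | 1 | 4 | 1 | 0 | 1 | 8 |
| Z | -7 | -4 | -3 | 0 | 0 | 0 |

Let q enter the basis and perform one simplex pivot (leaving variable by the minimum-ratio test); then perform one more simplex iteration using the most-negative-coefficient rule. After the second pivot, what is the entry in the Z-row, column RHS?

256/11

Ratio test on column q — row 1: 9/1 = 9; row 2: 8/4 = 2. Minimum is 2 at row 2 (u2 leaves); pivot element 4.
Divide row 2 by 4; eliminate column q from the other rows.
Second iteration: most negative Z-row entry is -6 in column p, so p enters.
Ratio test on column p — row 1: 7/(11/4) = 28/11; row 2: 2/(1/4) = 8. Minimum is 28/11 at row 1 (u1 leaves); pivot element 11/4.
Divide row 1 by 11/4; eliminate column p from the other rows.
After both pivots, the entry at the Z-row, column RHS is 256/11.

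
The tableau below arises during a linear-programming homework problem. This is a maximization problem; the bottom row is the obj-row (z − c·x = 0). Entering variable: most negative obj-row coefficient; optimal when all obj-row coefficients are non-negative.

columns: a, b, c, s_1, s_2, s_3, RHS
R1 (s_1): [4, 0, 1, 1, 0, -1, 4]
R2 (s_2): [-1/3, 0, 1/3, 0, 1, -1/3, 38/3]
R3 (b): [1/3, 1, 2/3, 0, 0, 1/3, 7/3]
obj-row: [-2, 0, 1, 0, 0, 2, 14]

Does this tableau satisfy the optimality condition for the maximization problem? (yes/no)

no

The obj-row has a negative entry -2 in column a, so it is not optimal.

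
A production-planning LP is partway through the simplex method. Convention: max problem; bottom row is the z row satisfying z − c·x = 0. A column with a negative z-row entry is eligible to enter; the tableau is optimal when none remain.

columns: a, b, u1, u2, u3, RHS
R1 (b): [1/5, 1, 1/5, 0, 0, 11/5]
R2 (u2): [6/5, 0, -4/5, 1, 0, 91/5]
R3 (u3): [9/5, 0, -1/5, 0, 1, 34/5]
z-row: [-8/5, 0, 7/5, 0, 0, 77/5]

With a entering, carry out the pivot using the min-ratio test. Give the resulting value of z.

193/9

Ratio test on column a — row 1: (11/5)/(1/5) = 11; row 2: (91/5)/(6/5) = 91/6; row 3: (34/5)/(9/5) = 34/9. Minimum is 34/9 at row 3 (u3 leaves); pivot element 9/5.
Pivot on row 3; the z-row RHS becomes 77/5 − (-8/5)·(34/9) = 193/9.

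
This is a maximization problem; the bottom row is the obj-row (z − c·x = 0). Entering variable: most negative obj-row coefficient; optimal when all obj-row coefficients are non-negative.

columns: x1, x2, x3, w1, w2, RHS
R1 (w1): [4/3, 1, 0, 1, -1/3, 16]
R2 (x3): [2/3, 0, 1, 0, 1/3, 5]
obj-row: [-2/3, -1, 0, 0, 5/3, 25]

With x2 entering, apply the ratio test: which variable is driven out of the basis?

Column x2 entries and ratios — w1: 16/1 = 16; x3: 0 ≤ 0, skip.
Smallest ratio is 16 in the row of w1, so w1 leaves.

w1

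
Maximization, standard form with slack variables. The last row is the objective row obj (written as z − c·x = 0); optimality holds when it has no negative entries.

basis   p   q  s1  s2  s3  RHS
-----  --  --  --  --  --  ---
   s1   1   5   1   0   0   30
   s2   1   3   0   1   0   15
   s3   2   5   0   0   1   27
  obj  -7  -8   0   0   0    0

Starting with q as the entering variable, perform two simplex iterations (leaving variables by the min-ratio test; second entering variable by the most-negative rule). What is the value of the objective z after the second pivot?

Ratio test on column q — row 1: 30/5 = 6; row 2: 15/3 = 5; row 3: 27/5 = 27/5. Minimum is 5 at row 2 (s2 leaves); pivot element 3.
Pivot on row 2; the obj-row RHS becomes 0 − (-8)·5 = 40.
Next entering variable (most negative obj-row entry -13/3): p.
Ratio test on column p — row 1: entry -2/3 ≤ 0; row 2: 5/(1/3) = 15; row 3: 2/(1/3) = 6. Minimum is 6 at row 3 (s3 leaves); pivot element 1/3.
After the second pivot the obj-row RHS is 40 − (-13/3)·6 = 66.

66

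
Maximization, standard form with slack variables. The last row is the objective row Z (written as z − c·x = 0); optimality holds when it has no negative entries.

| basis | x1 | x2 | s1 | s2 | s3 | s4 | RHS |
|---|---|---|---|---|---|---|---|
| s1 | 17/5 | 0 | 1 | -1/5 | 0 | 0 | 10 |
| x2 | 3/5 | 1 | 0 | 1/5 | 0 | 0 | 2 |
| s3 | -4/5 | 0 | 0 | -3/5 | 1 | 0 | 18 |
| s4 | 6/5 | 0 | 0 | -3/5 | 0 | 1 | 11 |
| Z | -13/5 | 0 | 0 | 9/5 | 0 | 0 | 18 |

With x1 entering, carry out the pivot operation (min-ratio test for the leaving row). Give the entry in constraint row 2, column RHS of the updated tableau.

4/17

Ratio test on column x1 — row 1: 10/(17/5) = 50/17; row 2: 2/(3/5) = 10/3; row 3: entry -4/5 ≤ 0; row 4: 11/(6/5) = 55/6. Minimum is 50/17 at row 1 (s1 leaves); pivot element 17/5.
Divide row 1 by 17/5; eliminate column x1 from the other rows.
Row 2 update in column RHS: 2 − (3/5)·(50/17) = 4/17.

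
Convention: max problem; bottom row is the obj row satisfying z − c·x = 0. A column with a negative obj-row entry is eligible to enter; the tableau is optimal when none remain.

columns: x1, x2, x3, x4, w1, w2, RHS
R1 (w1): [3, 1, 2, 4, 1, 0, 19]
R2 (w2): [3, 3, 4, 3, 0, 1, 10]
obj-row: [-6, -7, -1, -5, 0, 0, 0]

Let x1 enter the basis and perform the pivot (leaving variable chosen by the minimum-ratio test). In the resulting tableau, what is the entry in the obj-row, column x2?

Ratio test on column x1 — row 1: 19/3 = 19/3; row 2: 10/3 = 10/3. Minimum is 10/3 at row 2 (w2 leaves); pivot element 3.
Divide row 2 by 3; eliminate column x1 from the other rows.
obj-row update in column x2: -7 − (-6)·1 = -1.

-1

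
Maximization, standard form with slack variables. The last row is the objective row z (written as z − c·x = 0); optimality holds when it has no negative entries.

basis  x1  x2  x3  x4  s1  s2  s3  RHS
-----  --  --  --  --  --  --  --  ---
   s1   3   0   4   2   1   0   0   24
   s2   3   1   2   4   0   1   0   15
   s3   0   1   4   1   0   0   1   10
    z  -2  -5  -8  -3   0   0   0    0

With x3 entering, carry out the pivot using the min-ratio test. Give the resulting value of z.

Ratio test on column x3 — row 1: 24/4 = 6; row 2: 15/2 = 15/2; row 3: 10/4 = 5/2. Minimum is 5/2 at row 3 (s3 leaves); pivot element 4.
Pivot on row 3; the z-row RHS becomes 0 − (-8)·(5/2) = 20.

20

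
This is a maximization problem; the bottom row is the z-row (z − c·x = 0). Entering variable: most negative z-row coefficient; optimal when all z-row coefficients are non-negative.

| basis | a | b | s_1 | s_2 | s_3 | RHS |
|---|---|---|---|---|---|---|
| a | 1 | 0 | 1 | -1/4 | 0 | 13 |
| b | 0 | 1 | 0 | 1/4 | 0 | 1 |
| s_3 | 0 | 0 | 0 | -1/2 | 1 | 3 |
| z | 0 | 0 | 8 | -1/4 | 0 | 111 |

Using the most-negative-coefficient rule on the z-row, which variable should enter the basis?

s_2

Negative z-row entries: s_2: -1/4.
The most negative is -1/4 in column s_2, so s_2 enters.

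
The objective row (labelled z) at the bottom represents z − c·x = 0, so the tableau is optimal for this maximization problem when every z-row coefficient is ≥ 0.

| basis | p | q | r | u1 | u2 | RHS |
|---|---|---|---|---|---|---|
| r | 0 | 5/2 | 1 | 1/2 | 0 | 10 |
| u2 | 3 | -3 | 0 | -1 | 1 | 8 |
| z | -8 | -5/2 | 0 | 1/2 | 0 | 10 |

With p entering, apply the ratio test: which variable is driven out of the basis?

u2

Column p entries and ratios — r: 0 ≤ 0, skip; u2: 8/3 = 8/3.
Smallest ratio is 8/3 in the row of u2, so u2 leaves.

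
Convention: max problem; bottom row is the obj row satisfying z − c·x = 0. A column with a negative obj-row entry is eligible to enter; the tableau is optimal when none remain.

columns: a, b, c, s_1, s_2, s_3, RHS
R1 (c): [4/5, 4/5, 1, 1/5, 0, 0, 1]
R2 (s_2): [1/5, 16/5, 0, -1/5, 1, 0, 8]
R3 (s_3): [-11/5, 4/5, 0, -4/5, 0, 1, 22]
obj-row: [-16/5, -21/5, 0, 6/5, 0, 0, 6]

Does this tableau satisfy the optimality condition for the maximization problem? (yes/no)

The obj-row has a negative entry -21/5 in column b, so it is not optimal.

no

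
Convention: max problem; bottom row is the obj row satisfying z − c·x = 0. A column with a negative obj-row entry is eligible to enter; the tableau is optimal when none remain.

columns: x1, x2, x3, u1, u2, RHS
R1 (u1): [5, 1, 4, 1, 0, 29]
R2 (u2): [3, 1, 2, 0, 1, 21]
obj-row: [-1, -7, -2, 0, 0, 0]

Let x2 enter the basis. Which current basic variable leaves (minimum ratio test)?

Column x2 entries and ratios — u1: 29/1 = 29; u2: 21/1 = 21.
Smallest ratio is 21 in the row of u2, so u2 leaves.

u2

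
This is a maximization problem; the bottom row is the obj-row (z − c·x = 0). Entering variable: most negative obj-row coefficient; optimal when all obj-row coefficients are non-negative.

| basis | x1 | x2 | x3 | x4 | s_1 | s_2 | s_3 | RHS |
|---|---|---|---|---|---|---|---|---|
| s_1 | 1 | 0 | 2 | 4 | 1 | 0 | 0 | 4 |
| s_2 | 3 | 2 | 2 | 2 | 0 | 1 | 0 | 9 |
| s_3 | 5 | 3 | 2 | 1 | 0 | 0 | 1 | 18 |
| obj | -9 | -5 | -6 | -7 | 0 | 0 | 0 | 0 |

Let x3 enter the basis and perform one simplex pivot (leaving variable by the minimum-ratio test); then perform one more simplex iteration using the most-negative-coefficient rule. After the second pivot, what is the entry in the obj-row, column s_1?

0

Ratio test on column x3 — row 1: 4/2 = 2; row 2: 9/2 = 9/2; row 3: 18/2 = 9. Minimum is 2 at row 1 (s_1 leaves); pivot element 2.
Divide row 1 by 2; eliminate column x3 from the other rows.
Second iteration: most negative obj-row entry is -6 in column x1, so x1 enters.
Ratio test on column x1 — row 1: 2/(1/2) = 4; row 2: 5/2 = 5/2; row 3: 14/4 = 7/2. Minimum is 5/2 at row 2 (s_2 leaves); pivot element 2.
Divide row 2 by 2; eliminate column x1 from the other rows.
After both pivots, the entry at the obj-row, column s_1 is 0.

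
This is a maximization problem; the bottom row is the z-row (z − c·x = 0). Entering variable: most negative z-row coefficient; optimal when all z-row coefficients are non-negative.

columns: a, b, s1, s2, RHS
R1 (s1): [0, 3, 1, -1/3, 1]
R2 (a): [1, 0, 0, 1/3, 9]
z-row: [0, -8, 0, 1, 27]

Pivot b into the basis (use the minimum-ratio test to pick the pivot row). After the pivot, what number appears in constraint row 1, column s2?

-1/9

Ratio test on column b — row 1: 1/3 = 1/3; row 2: entry 0 ≤ 0. Minimum is 1/3 at row 1 (s1 leaves); pivot element 3.
Divide row 1 by 3; eliminate column b from the other rows.
In the new row 1, the s2 entry is the old entry divided by the pivot: (-1/3)/3 = -1/9.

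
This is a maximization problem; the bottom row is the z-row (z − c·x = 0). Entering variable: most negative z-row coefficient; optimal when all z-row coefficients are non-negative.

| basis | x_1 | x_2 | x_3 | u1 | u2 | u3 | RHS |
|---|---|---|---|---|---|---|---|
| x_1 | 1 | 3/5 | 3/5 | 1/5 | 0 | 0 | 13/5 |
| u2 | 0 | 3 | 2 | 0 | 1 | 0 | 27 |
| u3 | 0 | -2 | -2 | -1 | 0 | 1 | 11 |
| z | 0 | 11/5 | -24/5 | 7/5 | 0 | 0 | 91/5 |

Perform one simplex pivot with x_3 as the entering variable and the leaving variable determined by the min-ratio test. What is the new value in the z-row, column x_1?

8

Ratio test on column x_3 — row 1: (13/5)/(3/5) = 13/3; row 2: 27/2 = 27/2; row 3: entry -2 ≤ 0. Minimum is 13/3 at row 1 (x_1 leaves); pivot element 3/5.
Divide row 1 by 3/5; eliminate column x_3 from the other rows.
z-row update in column x_1: 0 − (-24/5)·(5/3) = 8.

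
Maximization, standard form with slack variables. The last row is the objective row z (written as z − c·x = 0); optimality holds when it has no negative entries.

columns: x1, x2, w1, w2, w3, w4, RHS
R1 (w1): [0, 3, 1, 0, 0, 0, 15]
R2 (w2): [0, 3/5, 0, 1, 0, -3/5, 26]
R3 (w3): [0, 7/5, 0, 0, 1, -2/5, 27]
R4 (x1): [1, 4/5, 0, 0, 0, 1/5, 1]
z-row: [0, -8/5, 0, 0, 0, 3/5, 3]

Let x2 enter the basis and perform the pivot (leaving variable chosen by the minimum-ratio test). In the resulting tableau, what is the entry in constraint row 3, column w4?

-3/4

Ratio test on column x2 — row 1: 15/3 = 5; row 2: 26/(3/5) = 130/3; row 3: 27/(7/5) = 135/7; row 4: 1/(4/5) = 5/4. Minimum is 5/4 at row 4 (x1 leaves); pivot element 4/5.
Divide row 4 by 4/5; eliminate column x2 from the other rows.
Row 3 update in column w4: -2/5 − (7/5)·(1/4) = -3/4.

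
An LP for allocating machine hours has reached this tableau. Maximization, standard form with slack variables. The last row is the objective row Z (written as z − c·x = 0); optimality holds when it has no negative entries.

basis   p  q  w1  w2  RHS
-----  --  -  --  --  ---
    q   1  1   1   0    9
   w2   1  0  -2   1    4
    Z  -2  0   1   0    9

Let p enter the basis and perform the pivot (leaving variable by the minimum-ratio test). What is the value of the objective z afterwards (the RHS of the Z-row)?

17

Ratio test on column p — row 1: 9/1 = 9; row 2: 4/1 = 4. Minimum is 4 at row 2 (w2 leaves); pivot element 1.
Pivot on row 2; the Z-row RHS becomes 9 − (-2)·4 = 17.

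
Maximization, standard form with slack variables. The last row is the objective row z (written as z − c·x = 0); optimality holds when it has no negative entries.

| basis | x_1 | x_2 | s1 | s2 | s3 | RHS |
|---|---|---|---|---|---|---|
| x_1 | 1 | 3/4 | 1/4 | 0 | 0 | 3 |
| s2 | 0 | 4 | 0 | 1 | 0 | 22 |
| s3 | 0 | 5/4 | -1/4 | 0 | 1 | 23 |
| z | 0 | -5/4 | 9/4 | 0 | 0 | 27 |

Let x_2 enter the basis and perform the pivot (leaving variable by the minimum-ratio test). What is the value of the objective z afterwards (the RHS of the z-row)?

Ratio test on column x_2 — row 1: 3/(3/4) = 4; row 2: 22/4 = 11/2; row 3: 23/(5/4) = 92/5. Minimum is 4 at row 1 (x_1 leaves); pivot element 3/4.
Pivot on row 1; the z-row RHS becomes 27 − (-5/4)·4 = 32.

32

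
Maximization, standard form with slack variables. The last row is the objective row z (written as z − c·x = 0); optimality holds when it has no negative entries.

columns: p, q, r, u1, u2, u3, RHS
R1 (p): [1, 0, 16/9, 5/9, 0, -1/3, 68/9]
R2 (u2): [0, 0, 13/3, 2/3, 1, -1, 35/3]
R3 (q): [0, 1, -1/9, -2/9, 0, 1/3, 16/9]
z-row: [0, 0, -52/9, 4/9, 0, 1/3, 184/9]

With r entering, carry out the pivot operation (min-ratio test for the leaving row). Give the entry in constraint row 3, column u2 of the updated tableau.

1/39

Ratio test on column r — row 1: (68/9)/(16/9) = 17/4; row 2: (35/3)/(13/3) = 35/13; row 3: entry -1/9 ≤ 0. Minimum is 35/13 at row 2 (u2 leaves); pivot element 13/3.
Divide row 2 by 13/3; eliminate column r from the other rows.
Row 3 update in column u2: 0 − (-1/9)·(3/13) = 1/39.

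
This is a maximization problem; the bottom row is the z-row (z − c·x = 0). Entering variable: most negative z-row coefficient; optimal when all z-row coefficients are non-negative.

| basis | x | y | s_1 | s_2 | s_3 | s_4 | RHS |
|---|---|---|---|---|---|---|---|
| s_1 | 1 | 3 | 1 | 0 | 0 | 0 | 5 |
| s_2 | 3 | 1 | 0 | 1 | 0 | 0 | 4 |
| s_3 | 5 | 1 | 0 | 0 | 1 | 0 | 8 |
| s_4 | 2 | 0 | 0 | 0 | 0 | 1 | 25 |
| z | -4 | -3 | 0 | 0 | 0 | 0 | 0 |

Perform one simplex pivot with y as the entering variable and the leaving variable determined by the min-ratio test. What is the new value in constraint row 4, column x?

2

Ratio test on column y — row 1: 5/3 = 5/3; row 2: 4/1 = 4; row 3: 8/1 = 8; row 4: entry 0 ≤ 0. Minimum is 5/3 at row 1 (s_1 leaves); pivot element 3.
Divide row 1 by 3; eliminate column y from the other rows.
Row 4 update in column x: 2 − 0·(1/3) = 2.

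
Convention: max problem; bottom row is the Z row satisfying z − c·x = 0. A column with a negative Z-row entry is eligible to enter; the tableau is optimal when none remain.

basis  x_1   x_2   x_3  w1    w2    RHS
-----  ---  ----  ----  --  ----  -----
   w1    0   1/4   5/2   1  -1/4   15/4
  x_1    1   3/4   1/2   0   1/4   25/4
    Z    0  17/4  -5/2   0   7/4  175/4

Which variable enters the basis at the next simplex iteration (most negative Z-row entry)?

Negative Z-row entries: x_3: -5/2.
The most negative is -5/2 in column x_3, so x_3 enters.

x_3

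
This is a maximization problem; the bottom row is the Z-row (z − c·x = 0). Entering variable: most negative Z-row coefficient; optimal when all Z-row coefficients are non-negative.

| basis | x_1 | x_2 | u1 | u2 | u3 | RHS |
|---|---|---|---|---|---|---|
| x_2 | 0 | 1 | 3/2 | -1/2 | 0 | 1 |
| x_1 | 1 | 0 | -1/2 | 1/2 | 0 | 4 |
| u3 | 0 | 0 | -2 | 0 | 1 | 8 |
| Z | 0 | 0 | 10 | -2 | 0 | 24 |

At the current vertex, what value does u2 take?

0

u2 is not in the basis, so in the current basic feasible solution u2 = 0.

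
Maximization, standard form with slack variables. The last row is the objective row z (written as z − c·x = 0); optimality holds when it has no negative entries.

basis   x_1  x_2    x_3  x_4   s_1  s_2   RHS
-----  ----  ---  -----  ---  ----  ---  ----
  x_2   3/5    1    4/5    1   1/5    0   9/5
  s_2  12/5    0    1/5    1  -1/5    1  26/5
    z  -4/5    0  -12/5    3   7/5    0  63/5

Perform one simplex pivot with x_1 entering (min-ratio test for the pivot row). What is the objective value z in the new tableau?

43/3

Ratio test on column x_1 — row 1: (9/5)/(3/5) = 3; row 2: (26/5)/(12/5) = 13/6. Minimum is 13/6 at row 2 (s_2 leaves); pivot element 12/5.
Pivot on row 2; the z-row RHS becomes 63/5 − (-4/5)·(13/6) = 43/3.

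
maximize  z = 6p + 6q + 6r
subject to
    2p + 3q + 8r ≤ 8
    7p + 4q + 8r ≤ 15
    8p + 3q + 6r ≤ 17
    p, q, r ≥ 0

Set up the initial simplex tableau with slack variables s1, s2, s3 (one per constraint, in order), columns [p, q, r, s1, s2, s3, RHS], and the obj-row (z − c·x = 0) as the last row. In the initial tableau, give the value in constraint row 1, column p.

Constraint 1 has coefficient 2 on p.

2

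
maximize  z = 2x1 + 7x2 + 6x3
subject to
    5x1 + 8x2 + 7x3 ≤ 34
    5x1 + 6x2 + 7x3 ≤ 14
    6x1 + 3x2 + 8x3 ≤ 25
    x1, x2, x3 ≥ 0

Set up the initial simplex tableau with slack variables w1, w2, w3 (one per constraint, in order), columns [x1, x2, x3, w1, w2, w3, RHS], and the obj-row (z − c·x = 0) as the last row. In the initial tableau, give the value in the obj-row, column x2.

The obj-row carries the negated objective coefficients: the x2 entry is -7.

-7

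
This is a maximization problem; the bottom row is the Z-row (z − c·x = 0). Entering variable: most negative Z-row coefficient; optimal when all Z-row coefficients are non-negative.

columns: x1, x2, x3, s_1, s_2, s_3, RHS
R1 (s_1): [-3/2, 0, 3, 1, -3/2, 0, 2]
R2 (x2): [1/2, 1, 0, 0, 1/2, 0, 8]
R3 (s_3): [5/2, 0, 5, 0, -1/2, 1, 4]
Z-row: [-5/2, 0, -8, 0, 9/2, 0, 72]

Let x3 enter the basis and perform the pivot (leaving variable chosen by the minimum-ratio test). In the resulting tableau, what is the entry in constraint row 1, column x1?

-1/2

Ratio test on column x3 — row 1: 2/3 = 2/3; row 2: entry 0 ≤ 0; row 3: 4/5 = 4/5. Minimum is 2/3 at row 1 (s_1 leaves); pivot element 3.
Divide row 1 by 3; eliminate column x3 from the other rows.
In the new row 1, the x1 entry is the old entry divided by the pivot: (-3/2)/3 = -1/2.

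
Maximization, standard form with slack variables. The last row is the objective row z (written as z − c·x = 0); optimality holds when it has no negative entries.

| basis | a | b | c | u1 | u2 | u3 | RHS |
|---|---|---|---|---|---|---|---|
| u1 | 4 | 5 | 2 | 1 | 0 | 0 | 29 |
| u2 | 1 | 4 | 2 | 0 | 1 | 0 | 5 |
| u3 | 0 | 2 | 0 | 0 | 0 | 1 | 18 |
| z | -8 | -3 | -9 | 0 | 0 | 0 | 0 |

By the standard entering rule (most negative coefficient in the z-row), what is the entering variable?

Negative z-row entries: a: -8, b: -3, c: -9.
The most negative is -9 in column c, so c enters.

c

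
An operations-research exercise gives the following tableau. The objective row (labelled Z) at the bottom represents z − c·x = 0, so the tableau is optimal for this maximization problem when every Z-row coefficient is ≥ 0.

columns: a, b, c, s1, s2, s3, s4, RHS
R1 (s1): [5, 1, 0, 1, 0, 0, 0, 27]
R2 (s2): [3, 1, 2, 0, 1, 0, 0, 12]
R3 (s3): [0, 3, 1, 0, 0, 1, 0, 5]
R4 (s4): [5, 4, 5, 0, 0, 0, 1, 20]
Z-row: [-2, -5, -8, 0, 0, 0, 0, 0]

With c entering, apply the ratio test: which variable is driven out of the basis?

s4

Column c entries and ratios — s1: 0 ≤ 0, skip; s2: 12/2 = 6; s3: 5/1 = 5; s4: 20/5 = 4.
Smallest ratio is 4 in the row of s4, so s4 leaves.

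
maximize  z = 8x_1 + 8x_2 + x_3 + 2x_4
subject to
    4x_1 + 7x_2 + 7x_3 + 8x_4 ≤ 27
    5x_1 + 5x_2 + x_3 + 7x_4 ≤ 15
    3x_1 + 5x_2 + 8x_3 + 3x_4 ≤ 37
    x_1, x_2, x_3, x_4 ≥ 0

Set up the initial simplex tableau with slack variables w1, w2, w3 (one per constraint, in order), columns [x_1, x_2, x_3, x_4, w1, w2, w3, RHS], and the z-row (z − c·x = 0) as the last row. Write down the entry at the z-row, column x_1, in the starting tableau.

The z-row carries the negated objective coefficients: the x_1 entry is -8.

-8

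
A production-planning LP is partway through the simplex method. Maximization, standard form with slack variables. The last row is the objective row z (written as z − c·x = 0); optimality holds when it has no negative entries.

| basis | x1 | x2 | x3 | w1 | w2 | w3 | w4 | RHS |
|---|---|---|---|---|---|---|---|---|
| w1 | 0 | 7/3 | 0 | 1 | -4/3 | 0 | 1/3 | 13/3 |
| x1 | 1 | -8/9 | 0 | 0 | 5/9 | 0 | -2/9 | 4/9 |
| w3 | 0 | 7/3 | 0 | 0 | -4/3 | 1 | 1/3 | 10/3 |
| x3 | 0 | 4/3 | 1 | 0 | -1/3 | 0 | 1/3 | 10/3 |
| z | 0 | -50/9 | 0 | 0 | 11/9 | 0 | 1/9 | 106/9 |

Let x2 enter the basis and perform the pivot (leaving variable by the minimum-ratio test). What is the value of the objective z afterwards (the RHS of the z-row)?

Ratio test on column x2 — row 1: (13/3)/(7/3) = 13/7; row 2: entry -8/9 ≤ 0; row 3: (10/3)/(7/3) = 10/7; row 4: (10/3)/(4/3) = 5/2. Minimum is 10/7 at row 3 (w3 leaves); pivot element 7/3.
Pivot on row 3; the z-row RHS becomes 106/9 − (-50/9)·(10/7) = 138/7.

138/7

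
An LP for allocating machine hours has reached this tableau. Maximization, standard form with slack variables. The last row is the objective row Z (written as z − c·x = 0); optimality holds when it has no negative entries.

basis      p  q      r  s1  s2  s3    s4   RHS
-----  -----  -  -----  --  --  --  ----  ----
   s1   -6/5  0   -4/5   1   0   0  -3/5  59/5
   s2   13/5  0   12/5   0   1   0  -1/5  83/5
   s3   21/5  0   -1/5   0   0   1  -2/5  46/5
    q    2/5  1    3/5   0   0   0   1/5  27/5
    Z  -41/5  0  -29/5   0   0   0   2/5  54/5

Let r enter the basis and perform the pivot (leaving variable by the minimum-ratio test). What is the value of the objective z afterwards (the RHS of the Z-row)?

611/12

Ratio test on column r — row 1: entry -4/5 ≤ 0; row 2: (83/5)/(12/5) = 83/12; row 3: entry -1/5 ≤ 0; row 4: (27/5)/(3/5) = 9. Minimum is 83/12 at row 2 (s2 leaves); pivot element 12/5.
Pivot on row 2; the Z-row RHS becomes 54/5 − (-29/5)·(83/12) = 611/12.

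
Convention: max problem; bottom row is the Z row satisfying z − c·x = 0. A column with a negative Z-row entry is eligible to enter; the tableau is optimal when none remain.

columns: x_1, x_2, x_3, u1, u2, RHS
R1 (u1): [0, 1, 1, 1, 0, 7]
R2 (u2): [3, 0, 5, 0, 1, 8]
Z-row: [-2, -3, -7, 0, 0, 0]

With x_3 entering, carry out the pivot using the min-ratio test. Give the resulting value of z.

Ratio test on column x_3 — row 1: 7/1 = 7; row 2: 8/5 = 8/5. Minimum is 8/5 at row 2 (u2 leaves); pivot element 5.
Pivot on row 2; the Z-row RHS becomes 0 − (-7)·(8/5) = 56/5.

56/5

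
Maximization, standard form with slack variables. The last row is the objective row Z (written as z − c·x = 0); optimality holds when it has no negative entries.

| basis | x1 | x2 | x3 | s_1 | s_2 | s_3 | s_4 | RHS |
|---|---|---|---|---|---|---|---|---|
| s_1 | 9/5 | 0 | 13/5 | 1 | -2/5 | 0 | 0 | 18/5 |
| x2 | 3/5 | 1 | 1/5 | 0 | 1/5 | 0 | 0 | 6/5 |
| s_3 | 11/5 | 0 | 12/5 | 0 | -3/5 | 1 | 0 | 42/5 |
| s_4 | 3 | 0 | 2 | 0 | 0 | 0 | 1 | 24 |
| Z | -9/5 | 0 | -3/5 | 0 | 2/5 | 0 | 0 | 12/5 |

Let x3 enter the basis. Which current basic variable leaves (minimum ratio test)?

Column x3 entries and ratios — s_1: (18/5)/(13/5) = 18/13; x2: (6/5)/(1/5) = 6; s_3: (42/5)/(12/5) = 7/2; s_4: 24/2 = 12.
Smallest ratio is 18/13 in the row of s_1, so s_1 leaves.

s_1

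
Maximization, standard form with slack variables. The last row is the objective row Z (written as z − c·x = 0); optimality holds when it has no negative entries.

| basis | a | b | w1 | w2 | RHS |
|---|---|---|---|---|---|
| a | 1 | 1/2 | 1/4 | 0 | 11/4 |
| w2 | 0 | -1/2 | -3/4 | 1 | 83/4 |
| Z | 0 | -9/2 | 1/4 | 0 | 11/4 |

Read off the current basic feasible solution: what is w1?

0

w1 is not in the basis, so in the current basic feasible solution w1 = 0.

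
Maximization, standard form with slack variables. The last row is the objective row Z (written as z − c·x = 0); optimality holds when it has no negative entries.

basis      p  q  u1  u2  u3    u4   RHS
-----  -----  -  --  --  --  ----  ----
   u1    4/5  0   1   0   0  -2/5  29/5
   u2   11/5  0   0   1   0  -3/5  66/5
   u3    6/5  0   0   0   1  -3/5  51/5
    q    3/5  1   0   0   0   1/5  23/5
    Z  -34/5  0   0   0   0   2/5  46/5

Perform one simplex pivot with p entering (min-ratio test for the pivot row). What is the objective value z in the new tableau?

Ratio test on column p — row 1: (29/5)/(4/5) = 29/4; row 2: (66/5)/(11/5) = 6; row 3: (51/5)/(6/5) = 17/2; row 4: (23/5)/(3/5) = 23/3. Minimum is 6 at row 2 (u2 leaves); pivot element 11/5.
Pivot on row 2; the Z-row RHS becomes 46/5 − (-34/5)·6 = 50.

50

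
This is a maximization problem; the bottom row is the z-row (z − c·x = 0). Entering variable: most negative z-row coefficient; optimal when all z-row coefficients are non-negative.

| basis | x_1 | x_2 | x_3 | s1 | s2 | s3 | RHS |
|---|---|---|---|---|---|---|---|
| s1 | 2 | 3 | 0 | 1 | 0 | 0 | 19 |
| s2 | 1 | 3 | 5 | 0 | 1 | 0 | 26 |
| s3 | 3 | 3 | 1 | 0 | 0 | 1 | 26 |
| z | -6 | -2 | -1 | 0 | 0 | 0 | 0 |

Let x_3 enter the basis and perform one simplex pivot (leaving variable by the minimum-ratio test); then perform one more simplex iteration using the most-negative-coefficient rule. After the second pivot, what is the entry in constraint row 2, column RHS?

Ratio test on column x_3 — row 1: entry 0 ≤ 0; row 2: 26/5 = 26/5; row 3: 26/1 = 26. Minimum is 26/5 at row 2 (s2 leaves); pivot element 5.
Divide row 2 by 5; eliminate column x_3 from the other rows.
Second iteration: most negative z-row entry is -29/5 in column x_1, so x_1 enters.
Ratio test on column x_1 — row 1: 19/2 = 19/2; row 2: (26/5)/(1/5) = 26; row 3: (104/5)/(14/5) = 52/7. Minimum is 52/7 at row 3 (s3 leaves); pivot element 14/5.
Divide row 3 by 14/5; eliminate column x_1 from the other rows.
After both pivots, the entry at constraint row 2, column RHS is 26/7.

26/7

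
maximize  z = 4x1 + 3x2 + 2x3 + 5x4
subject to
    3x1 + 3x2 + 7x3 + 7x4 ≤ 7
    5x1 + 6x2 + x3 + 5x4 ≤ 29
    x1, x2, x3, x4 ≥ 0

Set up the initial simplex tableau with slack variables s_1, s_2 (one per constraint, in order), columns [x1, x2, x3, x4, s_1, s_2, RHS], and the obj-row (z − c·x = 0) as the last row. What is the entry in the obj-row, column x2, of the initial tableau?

The obj-row carries the negated objective coefficients: the x2 entry is -3.

-3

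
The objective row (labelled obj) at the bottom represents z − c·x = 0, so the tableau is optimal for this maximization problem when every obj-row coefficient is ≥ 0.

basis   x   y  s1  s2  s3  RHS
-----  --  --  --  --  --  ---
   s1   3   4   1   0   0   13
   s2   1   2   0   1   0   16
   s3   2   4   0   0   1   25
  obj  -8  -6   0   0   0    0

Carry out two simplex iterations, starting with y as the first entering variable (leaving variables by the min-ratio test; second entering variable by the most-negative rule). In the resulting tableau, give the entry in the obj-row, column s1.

8/3

Ratio test on column y — row 1: 13/4 = 13/4; row 2: 16/2 = 8; row 3: 25/4 = 25/4. Minimum is 13/4 at row 1 (s1 leaves); pivot element 4.
Divide row 1 by 4; eliminate column y from the other rows.
Second iteration: most negative obj-row entry is -7/2 in column x, so x enters.
Ratio test on column x — row 1: (13/4)/(3/4) = 13/3; row 2: entry -1/2 ≤ 0; row 3: entry -1 ≤ 0. Minimum is 13/3 at row 1 (y leaves); pivot element 3/4.
Divide row 1 by 3/4; eliminate column x from the other rows.
After both pivots, the entry at the obj-row, column s1 is 8/3.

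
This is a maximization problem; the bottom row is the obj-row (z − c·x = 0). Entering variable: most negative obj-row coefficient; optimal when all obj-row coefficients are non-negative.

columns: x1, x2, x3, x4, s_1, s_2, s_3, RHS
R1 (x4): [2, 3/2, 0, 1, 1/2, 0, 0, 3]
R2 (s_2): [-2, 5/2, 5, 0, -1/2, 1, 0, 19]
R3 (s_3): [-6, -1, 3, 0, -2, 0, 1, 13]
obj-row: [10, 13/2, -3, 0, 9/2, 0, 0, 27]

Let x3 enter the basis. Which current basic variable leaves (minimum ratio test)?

Column x3 entries and ratios — x4: 0 ≤ 0, skip; s_2: 19/5 = 19/5; s_3: 13/3 = 13/3.
Smallest ratio is 19/5 in the row of s_2, so s_2 leaves.

s_2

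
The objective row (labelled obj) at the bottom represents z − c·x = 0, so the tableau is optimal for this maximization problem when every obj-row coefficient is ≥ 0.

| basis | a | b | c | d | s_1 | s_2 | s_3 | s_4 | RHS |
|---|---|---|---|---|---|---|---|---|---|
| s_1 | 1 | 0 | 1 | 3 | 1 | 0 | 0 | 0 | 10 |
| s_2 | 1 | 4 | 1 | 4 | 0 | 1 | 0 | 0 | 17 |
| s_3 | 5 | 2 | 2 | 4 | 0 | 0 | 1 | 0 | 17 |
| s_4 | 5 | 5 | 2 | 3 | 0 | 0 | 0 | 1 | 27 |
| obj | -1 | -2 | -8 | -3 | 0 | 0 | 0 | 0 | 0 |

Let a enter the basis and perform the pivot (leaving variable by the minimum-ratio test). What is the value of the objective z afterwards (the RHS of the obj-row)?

17/5

Ratio test on column a — row 1: 10/1 = 10; row 2: 17/1 = 17; row 3: 17/5 = 17/5; row 4: 27/5 = 27/5. Minimum is 17/5 at row 3 (s_3 leaves); pivot element 5.
Pivot on row 3; the obj-row RHS becomes 0 − (-1)·(17/5) = 17/5.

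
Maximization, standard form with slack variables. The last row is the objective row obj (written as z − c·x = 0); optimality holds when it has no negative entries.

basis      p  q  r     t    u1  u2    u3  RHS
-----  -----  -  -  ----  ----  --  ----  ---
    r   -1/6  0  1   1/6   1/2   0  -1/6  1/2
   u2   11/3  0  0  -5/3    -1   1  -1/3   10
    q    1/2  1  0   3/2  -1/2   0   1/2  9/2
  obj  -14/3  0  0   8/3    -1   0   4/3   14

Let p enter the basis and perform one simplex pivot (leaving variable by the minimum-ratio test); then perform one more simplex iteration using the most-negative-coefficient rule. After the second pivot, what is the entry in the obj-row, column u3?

0

Ratio test on column p — row 1: entry -1/6 ≤ 0; row 2: 10/(11/3) = 30/11; row 3: (9/2)/(1/2) = 9. Minimum is 30/11 at row 2 (u2 leaves); pivot element 11/3.
Divide row 2 by 11/3; eliminate column p from the other rows.
Second iteration: most negative obj-row entry is -25/11 in column u1, so u1 enters.
Ratio test on column u1 — row 1: (21/22)/(5/11) = 21/10; row 2: entry -3/11 ≤ 0; row 3: entry -4/11 ≤ 0. Minimum is 21/10 at row 1 (r leaves); pivot element 5/11.
Divide row 1 by 5/11; eliminate column u1 from the other rows.
After both pivots, the entry at the obj-row, column u3 is 0.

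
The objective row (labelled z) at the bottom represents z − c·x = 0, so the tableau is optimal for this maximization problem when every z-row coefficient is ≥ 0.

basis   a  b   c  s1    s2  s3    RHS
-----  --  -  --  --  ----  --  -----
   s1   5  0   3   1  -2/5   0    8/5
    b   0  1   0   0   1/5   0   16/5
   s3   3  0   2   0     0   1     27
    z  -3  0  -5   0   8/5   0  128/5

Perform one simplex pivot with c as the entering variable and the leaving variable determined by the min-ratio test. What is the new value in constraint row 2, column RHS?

Ratio test on column c — row 1: (8/5)/3 = 8/15; row 2: entry 0 ≤ 0; row 3: 27/2 = 27/2. Minimum is 8/15 at row 1 (s1 leaves); pivot element 3.
Divide row 1 by 3; eliminate column c from the other rows.
Row 2 update in column RHS: 16/5 − 0·(8/15) = 16/5.

16/5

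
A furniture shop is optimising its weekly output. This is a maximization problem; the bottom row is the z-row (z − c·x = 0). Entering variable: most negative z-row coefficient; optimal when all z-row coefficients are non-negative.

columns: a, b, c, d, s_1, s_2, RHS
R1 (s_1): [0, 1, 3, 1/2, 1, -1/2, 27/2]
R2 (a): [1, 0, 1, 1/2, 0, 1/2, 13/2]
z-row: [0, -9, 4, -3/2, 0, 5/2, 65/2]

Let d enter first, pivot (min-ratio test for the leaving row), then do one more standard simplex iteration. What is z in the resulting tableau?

115

Ratio test on column d — row 1: (27/2)/(1/2) = 27; row 2: (13/2)/(1/2) = 13. Minimum is 13 at row 2 (a leaves); pivot element 1/2.
Pivot on row 2; the z-row RHS becomes 65/2 − (-3/2)·13 = 52.
Next entering variable (most negative z-row entry -9): b.
Ratio test on column b — row 1: 7/1 = 7; row 2: entry 0 ≤ 0. Minimum is 7 at row 1 (s_1 leaves); pivot element 1.
After the second pivot the z-row RHS is 52 − (-9)·7 = 115.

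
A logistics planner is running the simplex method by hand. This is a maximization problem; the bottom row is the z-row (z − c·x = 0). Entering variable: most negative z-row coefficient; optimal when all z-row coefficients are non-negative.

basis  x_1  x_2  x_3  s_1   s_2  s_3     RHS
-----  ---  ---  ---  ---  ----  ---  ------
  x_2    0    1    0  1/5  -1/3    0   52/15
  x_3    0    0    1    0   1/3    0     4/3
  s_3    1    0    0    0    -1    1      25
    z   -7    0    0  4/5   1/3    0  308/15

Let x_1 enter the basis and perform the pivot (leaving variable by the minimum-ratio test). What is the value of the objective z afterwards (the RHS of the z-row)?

2933/15

Ratio test on column x_1 — row 1: entry 0 ≤ 0; row 2: entry 0 ≤ 0; row 3: 25/1 = 25. Minimum is 25 at row 3 (s_3 leaves); pivot element 1.
Pivot on row 3; the z-row RHS becomes 308/15 − (-7)·25 = 2933/15.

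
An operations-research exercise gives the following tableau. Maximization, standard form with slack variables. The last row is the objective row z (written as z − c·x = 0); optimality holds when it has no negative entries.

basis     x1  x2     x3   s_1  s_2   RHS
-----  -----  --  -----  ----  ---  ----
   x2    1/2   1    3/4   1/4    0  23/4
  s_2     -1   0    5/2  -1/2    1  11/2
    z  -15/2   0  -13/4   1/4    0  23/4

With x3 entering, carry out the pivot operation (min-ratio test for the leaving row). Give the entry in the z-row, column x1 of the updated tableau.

Ratio test on column x3 — row 1: (23/4)/(3/4) = 23/3; row 2: (11/2)/(5/2) = 11/5. Minimum is 11/5 at row 2 (s_2 leaves); pivot element 5/2.
Divide row 2 by 5/2; eliminate column x3 from the other rows.
z-row update in column x1: -15/2 − (-13/4)·(-2/5) = -44/5.

-44/5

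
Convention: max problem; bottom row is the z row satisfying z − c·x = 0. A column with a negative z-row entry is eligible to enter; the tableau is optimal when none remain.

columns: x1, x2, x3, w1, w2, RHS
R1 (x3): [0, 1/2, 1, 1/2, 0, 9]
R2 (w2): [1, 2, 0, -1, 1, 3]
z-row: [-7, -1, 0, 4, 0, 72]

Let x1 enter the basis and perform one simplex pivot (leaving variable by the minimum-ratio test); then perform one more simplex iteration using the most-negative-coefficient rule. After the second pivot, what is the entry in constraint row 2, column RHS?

Ratio test on column x1 — row 1: entry 0 ≤ 0; row 2: 3/1 = 3. Minimum is 3 at row 2 (w2 leaves); pivot element 1.
Divide row 2 by 1; eliminate column x1 from the other rows.
Second iteration: most negative z-row entry is -3 in column w1, so w1 enters.
Ratio test on column w1 — row 1: 9/(1/2) = 18; row 2: entry -1 ≤ 0. Minimum is 18 at row 1 (x3 leaves); pivot element 1/2.
Divide row 1 by 1/2; eliminate column w1 from the other rows.
After both pivots, the entry at constraint row 2, column RHS is 21.

21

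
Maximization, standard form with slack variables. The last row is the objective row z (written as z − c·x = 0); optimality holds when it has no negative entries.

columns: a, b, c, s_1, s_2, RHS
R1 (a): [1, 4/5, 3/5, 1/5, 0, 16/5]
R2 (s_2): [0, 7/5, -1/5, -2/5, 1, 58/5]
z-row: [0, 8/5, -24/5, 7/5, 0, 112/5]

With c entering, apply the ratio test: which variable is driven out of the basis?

Column c entries and ratios — a: (16/5)/(3/5) = 16/3; s_2: -1/5 ≤ 0, skip.
Smallest ratio is 16/3 in the row of a, so a leaves.

a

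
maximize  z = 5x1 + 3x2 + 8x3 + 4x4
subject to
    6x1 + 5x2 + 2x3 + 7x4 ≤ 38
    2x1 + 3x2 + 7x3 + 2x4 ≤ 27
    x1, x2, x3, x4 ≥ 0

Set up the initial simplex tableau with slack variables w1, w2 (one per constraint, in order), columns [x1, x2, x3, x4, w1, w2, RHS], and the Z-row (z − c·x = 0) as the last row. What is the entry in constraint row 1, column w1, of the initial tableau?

Slack w1 belongs to constraint 1; its column is the unit vector e_1, so the entry in row 1 is 1.

1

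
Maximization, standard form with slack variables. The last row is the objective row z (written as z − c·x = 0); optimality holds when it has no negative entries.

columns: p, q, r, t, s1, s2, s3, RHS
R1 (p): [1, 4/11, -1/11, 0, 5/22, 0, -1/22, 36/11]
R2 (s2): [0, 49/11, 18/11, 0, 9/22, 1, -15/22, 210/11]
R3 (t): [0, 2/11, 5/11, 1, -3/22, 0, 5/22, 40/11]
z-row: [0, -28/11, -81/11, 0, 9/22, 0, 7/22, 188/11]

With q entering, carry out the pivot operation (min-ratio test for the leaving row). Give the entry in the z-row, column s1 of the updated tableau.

9/14

Ratio test on column q — row 1: (36/11)/(4/11) = 9; row 2: (210/11)/(49/11) = 30/7; row 3: (40/11)/(2/11) = 20. Minimum is 30/7 at row 2 (s2 leaves); pivot element 49/11.
Divide row 2 by 49/11; eliminate column q from the other rows.
z-row update in column s1: 9/22 − (-28/11)·(9/98) = 9/14.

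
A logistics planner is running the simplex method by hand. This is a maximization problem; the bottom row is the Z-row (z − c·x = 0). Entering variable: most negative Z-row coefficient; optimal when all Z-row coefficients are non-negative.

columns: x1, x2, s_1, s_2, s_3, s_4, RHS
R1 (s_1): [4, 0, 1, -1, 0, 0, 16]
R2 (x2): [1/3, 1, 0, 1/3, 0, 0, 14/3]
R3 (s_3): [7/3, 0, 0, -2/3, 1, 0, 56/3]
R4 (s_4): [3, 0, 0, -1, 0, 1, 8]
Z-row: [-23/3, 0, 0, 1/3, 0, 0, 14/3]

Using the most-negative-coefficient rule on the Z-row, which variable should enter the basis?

x1

Negative Z-row entries: x1: -23/3.
The most negative is -23/3 in column x1, so x1 enters.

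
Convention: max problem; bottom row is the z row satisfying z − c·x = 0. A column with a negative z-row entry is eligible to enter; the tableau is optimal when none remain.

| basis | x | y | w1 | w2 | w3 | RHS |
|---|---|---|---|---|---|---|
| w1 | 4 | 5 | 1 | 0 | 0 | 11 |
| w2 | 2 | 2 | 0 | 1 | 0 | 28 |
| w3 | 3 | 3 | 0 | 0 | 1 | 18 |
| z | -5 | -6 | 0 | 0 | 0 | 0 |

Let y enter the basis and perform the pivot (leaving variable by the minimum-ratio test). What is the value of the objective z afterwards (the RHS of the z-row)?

66/5

Ratio test on column y — row 1: 11/5 = 11/5; row 2: 28/2 = 14; row 3: 18/3 = 6. Minimum is 11/5 at row 1 (w1 leaves); pivot element 5.
Pivot on row 1; the z-row RHS becomes 0 − (-6)·(11/5) = 66/5.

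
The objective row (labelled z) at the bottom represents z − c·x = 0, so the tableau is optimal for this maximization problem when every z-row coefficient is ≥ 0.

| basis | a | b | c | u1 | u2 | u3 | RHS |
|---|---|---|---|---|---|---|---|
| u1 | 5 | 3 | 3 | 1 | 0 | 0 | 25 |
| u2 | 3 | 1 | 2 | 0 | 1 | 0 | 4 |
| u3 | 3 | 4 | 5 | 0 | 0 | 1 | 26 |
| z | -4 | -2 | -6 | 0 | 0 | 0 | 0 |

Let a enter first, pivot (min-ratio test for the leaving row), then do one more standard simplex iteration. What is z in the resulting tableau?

Ratio test on column a — row 1: 25/5 = 5; row 2: 4/3 = 4/3; row 3: 26/3 = 26/3. Minimum is 4/3 at row 2 (u2 leaves); pivot element 3.
Pivot on row 2; the z-row RHS becomes 0 − (-4)·(4/3) = 16/3.
Next entering variable (most negative z-row entry -10/3): c.
Ratio test on column c — row 1: entry -1/3 ≤ 0; row 2: (4/3)/(2/3) = 2; row 3: 22/3 = 22/3. Minimum is 2 at row 2 (a leaves); pivot element 2/3.
After the second pivot the z-row RHS is 16/3 − (-10/3)·2 = 12.

12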